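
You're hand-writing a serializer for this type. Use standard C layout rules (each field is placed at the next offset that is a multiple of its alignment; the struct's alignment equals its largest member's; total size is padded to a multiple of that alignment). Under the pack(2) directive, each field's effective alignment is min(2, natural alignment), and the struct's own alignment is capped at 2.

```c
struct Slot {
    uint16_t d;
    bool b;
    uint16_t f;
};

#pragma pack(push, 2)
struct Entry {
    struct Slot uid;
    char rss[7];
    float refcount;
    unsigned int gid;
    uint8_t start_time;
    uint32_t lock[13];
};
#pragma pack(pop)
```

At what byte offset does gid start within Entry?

Slot: d at 0 (size 2, align 2) → ends 2; b at 2 (size 1, align 1) → ends 3; pad 1 to align 2 for f; f at 4 (size 2, align 2) → ends 6; total 6 bytes, alignment 2
uid at 0 (size 6, align 2) → ends 6
rss at 6 (size 7, align 1) → ends 13
pad 1 to align 2 for refcount
refcount at 14 (size 4, align 2) → ends 18
gid at 18 (size 4, align 2) → ends 22

18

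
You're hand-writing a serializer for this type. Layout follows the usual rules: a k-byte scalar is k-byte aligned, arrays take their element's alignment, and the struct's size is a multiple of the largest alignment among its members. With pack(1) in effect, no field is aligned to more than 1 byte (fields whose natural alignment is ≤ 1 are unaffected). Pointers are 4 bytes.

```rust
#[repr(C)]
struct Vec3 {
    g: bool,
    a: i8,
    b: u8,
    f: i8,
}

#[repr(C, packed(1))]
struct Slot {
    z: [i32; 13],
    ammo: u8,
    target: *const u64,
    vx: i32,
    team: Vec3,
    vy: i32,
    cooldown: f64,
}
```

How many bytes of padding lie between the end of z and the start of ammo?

Vec3: g at 0 (size 1, align 1) → ends 1; a at 1 (size 1, align 1) → ends 2; b at 2 (size 1, align 1) → ends 3; f at 3 (size 1, align 1) → ends 4; total 4 bytes, alignment 1
z at 0 (size 52, align 1) → ends 52
ammo at 52 (size 1, align 1) → ends 53

0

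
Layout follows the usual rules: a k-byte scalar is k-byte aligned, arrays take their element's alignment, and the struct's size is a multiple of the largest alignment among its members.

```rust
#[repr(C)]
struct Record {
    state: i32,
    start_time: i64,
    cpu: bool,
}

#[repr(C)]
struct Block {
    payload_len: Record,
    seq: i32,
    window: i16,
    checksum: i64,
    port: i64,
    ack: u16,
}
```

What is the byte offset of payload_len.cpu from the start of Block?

Record: @0: state [4B, align 4] → 4; +4 pad (align 8); @8: start_time [8B, align 8] → 16; @16: cpu [1B, align 1] → 17; +7 tail pad (align 8); size 24, align 8
@0: payload_len [24B, align 8] → 24
within Record: cpu at 16
0 + 16 = 16

16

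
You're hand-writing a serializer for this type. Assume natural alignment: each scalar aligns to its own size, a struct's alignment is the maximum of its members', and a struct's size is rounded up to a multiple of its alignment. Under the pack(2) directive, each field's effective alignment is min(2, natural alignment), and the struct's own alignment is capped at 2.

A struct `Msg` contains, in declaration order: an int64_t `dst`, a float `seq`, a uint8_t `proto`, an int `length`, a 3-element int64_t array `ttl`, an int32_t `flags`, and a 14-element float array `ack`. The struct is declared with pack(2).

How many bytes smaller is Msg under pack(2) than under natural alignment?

10

natural layout:
  @0: dst [8B, align 8] → 8
  @8: seq [4B, align 4] → 12
  @12: proto [1B, align 1] → 13
  +3 pad (align 4)
  @16: length [4B, align 4] → 20
  +4 pad (align 8)
  @24: ttl [24B, align 8] → 48
  @48: flags [4B, align 4] → 52
  @52: ack [56B, align 4] → 108
  +4 tail pad (align 8)
  size 112, align 8
packed(2) layout:
  @0: dst [8B, align 2] → 8
  @8: seq [4B, align 2] → 12
  @12: proto [1B, align 1] → 13
  +1 pad (align 2)
  @14: length [4B, align 2] → 18
  @18: ttl [24B, align 2] → 42
  @42: flags [4B, align 2] → 46
  @46: ack [56B, align 2] → 102
  size 102, align 2
112 − 102 = 10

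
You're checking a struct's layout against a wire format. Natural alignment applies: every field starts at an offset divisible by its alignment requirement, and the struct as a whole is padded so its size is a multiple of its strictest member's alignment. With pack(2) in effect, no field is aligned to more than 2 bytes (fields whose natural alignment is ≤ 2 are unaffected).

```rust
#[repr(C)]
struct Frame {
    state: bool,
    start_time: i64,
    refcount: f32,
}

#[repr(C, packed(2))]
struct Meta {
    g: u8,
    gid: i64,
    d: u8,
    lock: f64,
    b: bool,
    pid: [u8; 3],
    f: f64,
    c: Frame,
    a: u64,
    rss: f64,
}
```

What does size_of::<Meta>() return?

72

Frame: 0..1  state  (1B, 1-aligned); 1..8  -- padding (7B); 8..16  start_time  (8B, 8-aligned); 16..20  refcount  (4B, 4-aligned); 20..24  -- tail padding (4B); sizeof = 24, alignof = 8
0..1  g  (1B, 1-aligned)
1..2  -- padding (1B)
2..10  gid  (8B, 2-aligned)
10..11  d  (1B, 1-aligned)
11..12  -- padding (1B)
12..20  lock  (8B, 2-aligned)
20..21  b  (1B, 1-aligned)
21..24  pid  (3B, 1-aligned)
24..32  f  (8B, 2-aligned)
32..56  c  (24B, 2-aligned)
56..64  a  (8B, 2-aligned)
64..72  rss  (8B, 2-aligned)
sizeof = 72, alignof = 2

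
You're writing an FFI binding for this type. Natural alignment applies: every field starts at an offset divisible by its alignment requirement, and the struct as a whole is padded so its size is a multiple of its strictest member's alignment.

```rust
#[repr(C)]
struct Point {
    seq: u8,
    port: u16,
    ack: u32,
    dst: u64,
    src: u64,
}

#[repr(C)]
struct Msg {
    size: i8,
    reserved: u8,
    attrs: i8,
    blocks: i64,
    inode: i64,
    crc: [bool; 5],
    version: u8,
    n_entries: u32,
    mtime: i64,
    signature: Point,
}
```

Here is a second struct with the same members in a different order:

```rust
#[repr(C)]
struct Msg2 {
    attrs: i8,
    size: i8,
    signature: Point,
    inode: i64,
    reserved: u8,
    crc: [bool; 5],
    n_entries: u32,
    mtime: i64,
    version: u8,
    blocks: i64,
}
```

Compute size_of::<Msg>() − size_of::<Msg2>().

Point: seq at 0 (size 1, align 1) → ends 1; pad 1 to align 2 for port; port at 2 (size 2, align 2) → ends 4; ack at 4 (size 4, align 4) → ends 8; dst at 8 (size 8, align 8) → ends 16; src at 16 (size 8, align 8) → ends 24; total 24 bytes, alignment 8
size at 0 (size 1, align 1) → ends 1
reserved at 1 (size 1, align 1) → ends 2
attrs at 2 (size 1, align 1) → ends 3
pad 5 to align 8 for blocks
blocks at 8 (size 8, align 8) → ends 16
inode at 16 (size 8, align 8) → ends 24
crc at 24 (size 5, align 1) → ends 29
version at 29 (size 1, align 1) → ends 30
pad 2 to align 4 for n_entries
n_entries at 32 (size 4, align 4) → ends 36
pad 4 to align 8 for mtime
mtime at 40 (size 8, align 8) → ends 48
signature at 48 (size 24, align 8) → ends 72
total 72 bytes, alignment 8
— Msg2 —
attrs at 0 (size 1, align 1) → ends 1
size at 1 (size 1, align 1) → ends 2
pad 6 to align 8 for signature
signature at 8 (size 24, align 8) → ends 32
inode at 32 (size 8, align 8) → ends 40
reserved at 40 (size 1, align 1) → ends 41
crc at 41 (size 5, align 1) → ends 46
pad 2 to align 4 for n_entries
n_entries at 48 (size 4, align 4) → ends 52
pad 4 to align 8 for mtime
mtime at 56 (size 8, align 8) → ends 64
version at 64 (size 1, align 1) → ends 65
pad 7 to align 8 for blocks
blocks at 72 (size 8, align 8) → ends 80
total 80 bytes, alignment 8
72 − 80 = -8

-8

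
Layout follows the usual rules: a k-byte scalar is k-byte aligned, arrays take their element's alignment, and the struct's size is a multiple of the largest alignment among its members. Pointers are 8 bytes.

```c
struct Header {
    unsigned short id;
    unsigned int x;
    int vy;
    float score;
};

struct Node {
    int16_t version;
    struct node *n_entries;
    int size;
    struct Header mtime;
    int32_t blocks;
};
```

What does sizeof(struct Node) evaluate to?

Header: 0..2  id  (2B, 2-aligned); 2..4  -- padding (2B); 4..8  x  (4B, 4-aligned); 8..12  vy  (4B, 4-aligned); 12..16  score  (4B, 4-aligned); sizeof = 16, alignof = 4
0..2  version  (2B, 2-aligned)
2..8  -- padding (6B)
8..16  n_entries  (8B, 8-aligned)
16..20  size  (4B, 4-aligned)
20..36  mtime  (16B, 4-aligned)
36..40  blocks  (4B, 4-aligned)
sizeof = 40, alignof = 8

40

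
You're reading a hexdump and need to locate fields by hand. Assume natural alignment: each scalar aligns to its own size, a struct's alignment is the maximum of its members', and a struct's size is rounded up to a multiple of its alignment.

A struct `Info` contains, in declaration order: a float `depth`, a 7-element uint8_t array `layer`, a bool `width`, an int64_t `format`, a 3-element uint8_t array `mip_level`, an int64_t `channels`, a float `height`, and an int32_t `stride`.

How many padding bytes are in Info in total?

@0: depth [4B, align 4] → 4
@4: layer [7B, align 1] → 11
@11: width [1B, align 1] → 12
+4 pad (align 8)
@16: format [8B, align 8] → 24
@24: mip_level [3B, align 1] → 27
+5 pad (align 8)
@32: channels [8B, align 8] → 40
@40: height [4B, align 4] → 44
@44: stride [4B, align 4] → 48
size 48, align 8
data bytes 39, size 48 → padding 9

9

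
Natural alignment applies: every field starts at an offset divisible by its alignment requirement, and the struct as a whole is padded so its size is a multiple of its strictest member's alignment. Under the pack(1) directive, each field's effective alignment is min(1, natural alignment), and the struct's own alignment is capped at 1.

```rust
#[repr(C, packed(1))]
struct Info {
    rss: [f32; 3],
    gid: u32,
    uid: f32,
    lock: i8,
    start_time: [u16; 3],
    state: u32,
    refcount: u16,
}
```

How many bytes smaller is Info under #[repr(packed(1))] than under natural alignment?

3

natural layout:
  0..12  rss  (12B, 4-aligned)
  12..16  gid  (4B, 4-aligned)
  16..20  uid  (4B, 4-aligned)
  20..21  lock  (1B, 1-aligned)
  21..22  -- padding (1B)
  22..28  start_time  (6B, 2-aligned)
  28..32  state  (4B, 4-aligned)
  32..34  refcount  (2B, 2-aligned)
  34..36  -- tail padding (2B)
  sizeof = 36, alignof = 4
packed(1) layout:
  0..12  rss  (12B, 1-aligned)
  12..16  gid  (4B, 1-aligned)
  16..20  uid  (4B, 1-aligned)
  20..21  lock  (1B, 1-aligned)
  21..27  start_time  (6B, 1-aligned)
  27..31  state  (4B, 1-aligned)
  31..33  refcount  (2B, 1-aligned)
  sizeof = 33, alignof = 1
36 − 33 = 3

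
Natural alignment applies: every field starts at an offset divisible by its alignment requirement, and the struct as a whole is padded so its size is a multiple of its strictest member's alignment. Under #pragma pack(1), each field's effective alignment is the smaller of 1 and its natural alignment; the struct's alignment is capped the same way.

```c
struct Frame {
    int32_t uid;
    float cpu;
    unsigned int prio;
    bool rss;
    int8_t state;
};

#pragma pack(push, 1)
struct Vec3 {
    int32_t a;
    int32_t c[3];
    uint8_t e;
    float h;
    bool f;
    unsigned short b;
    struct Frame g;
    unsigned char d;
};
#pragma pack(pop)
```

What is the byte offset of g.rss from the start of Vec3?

Frame: uid at 0 (size 4, align 4) → ends 4; cpu at 4 (size 4, align 4) → ends 8; prio at 8 (size 4, align 4) → ends 12; rss at 12 (size 1, align 1) → ends 13; state at 13 (size 1, align 1) → ends 14; tail pad 2 to reach multiple of 4; total 16 bytes, alignment 4
a at 0 (size 4, align 1) → ends 4
c at 4 (size 12, align 1) → ends 16
e at 16 (size 1, align 1) → ends 17
h at 17 (size 4, align 1) → ends 21
f at 21 (size 1, align 1) → ends 22
b at 22 (size 2, align 1) → ends 24
g at 24 (size 16, align 1) → ends 40
within Frame: rss at 12
24 + 12 = 36

36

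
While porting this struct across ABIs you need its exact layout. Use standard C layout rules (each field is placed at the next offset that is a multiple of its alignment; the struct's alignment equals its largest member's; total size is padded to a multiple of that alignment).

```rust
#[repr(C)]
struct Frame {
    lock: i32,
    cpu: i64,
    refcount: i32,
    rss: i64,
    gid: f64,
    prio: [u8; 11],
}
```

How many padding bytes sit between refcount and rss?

4

@0: lock [4B, align 4] → 4
+4 pad (align 8)
@8: cpu [8B, align 8] → 16
@16: refcount [4B, align 4] → 20
+4 pad (align 8)
@24: rss [8B, align 8] → 32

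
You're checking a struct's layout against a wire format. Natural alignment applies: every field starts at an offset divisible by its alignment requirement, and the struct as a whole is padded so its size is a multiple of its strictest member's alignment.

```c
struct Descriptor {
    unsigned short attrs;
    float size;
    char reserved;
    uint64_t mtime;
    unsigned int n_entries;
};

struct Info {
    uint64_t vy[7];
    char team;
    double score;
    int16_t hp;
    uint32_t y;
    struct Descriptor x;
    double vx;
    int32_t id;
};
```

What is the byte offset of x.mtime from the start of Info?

Descriptor: 0..2  attrs  (2B, 2-aligned); 2..4  -- padding (2B); 4..8  size  (4B, 4-aligned); 8..9  reserved  (1B, 1-aligned); 9..16  -- padding (7B); 16..24  mtime  (8B, 8-aligned); 24..28  n_entries  (4B, 4-aligned); 28..32  -- tail padding (4B); sizeof = 32, alignof = 8
0..56  vy  (56B, 8-aligned)
56..57  team  (1B, 1-aligned)
57..64  -- padding (7B)
64..72  score  (8B, 8-aligned)
72..74  hp  (2B, 2-aligned)
74..76  -- padding (2B)
76..80  y  (4B, 4-aligned)
80..112  x  (32B, 8-aligned)
within Descriptor: mtime at 16
80 + 16 = 96

96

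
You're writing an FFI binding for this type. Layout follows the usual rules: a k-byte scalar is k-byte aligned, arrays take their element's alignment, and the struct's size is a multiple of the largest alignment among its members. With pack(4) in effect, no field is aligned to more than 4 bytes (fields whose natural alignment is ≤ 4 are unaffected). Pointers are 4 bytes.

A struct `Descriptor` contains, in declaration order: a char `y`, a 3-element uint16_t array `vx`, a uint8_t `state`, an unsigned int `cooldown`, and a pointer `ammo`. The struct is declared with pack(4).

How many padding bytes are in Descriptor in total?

@0: y [1B, align 1] → 1
+1 pad (align 2)
@2: vx [6B, align 2] → 8
@8: state [1B, align 1] → 9
+3 pad (align 4)
@12: cooldown [4B, align 4] → 16
@16: ammo [4B, align 4] → 20
size 20, align 4
data bytes 16, size 20 → padding 4

4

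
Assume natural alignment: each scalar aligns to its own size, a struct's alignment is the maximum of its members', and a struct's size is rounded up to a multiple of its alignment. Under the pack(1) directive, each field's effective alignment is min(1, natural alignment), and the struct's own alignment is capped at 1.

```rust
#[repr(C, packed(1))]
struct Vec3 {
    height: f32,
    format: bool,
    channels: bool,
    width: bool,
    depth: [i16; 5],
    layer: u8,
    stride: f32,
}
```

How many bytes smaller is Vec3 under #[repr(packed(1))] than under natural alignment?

natural layout:
  height at 0 (size 4, align 4) → ends 4
  format at 4 (size 1, align 1) → ends 5
  channels at 5 (size 1, align 1) → ends 6
  width at 6 (size 1, align 1) → ends 7
  pad 1 to align 2 for depth
  depth at 8 (size 10, align 2) → ends 18
  layer at 18 (size 1, align 1) → ends 19
  pad 1 to align 4 for stride
  stride at 20 (size 4, align 4) → ends 24
  total 24 bytes, alignment 4
packed(1) layout:
  height at 0 (size 4, align 1) → ends 4
  format at 4 (size 1, align 1) → ends 5
  channels at 5 (size 1, align 1) → ends 6
  width at 6 (size 1, align 1) → ends 7
  depth at 7 (size 10, align 1) → ends 17
  layer at 17 (size 1, align 1) → ends 18
  stride at 18 (size 4, align 1) → ends 22
  total 22 bytes, alignment 1
24 − 22 = 2

2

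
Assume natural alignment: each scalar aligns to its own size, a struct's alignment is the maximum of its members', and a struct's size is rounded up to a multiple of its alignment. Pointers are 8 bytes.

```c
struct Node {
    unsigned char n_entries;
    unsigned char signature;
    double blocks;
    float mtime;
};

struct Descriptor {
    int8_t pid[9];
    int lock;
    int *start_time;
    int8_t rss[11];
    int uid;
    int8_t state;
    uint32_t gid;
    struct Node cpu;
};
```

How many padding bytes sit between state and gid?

Node: n_entries at 0 (size 1, align 1) → ends 1; signature at 1 (size 1, align 1) → ends 2; pad 6 to align 8 for blocks; blocks at 8 (size 8, align 8) → ends 16; mtime at 16 (size 4, align 4) → ends 20; tail pad 4 to reach multiple of 8; total 24 bytes, alignment 8
pid at 0 (size 9, align 1) → ends 9
pad 3 to align 4 for lock
lock at 12 (size 4, align 4) → ends 16
start_time at 16 (size 8, align 8) → ends 24
rss at 24 (size 11, align 1) → ends 35
pad 1 to align 4 for uid
uid at 36 (size 4, align 4) → ends 40
state at 40 (size 1, align 1) → ends 41
pad 3 to align 4 for gid
gid at 44 (size 4, align 4) → ends 48

3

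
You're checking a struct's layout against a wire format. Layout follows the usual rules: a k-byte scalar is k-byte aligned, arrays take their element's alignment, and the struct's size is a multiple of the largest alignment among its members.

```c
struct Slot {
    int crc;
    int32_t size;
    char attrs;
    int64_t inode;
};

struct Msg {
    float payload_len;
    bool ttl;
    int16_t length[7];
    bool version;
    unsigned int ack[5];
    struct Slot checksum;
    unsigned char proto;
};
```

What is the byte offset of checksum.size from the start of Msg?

Slot: 0..4  crc  (4B, 4-aligned); 4..8  size  (4B, 4-aligned); 8..9  attrs  (1B, 1-aligned); 9..16  -- padding (7B); 16..24  inode  (8B, 8-aligned); sizeof = 24, alignof = 8
0..4  payload_len  (4B, 4-aligned)
4..5  ttl  (1B, 1-aligned)
5..6  -- padding (1B)
6..20  length  (14B, 2-aligned)
20..21  version  (1B, 1-aligned)
21..24  -- padding (3B)
24..44  ack  (20B, 4-aligned)
44..48  -- padding (4B)
48..72  checksum  (24B, 8-aligned)
within Slot: size at 4
48 + 4 = 52

52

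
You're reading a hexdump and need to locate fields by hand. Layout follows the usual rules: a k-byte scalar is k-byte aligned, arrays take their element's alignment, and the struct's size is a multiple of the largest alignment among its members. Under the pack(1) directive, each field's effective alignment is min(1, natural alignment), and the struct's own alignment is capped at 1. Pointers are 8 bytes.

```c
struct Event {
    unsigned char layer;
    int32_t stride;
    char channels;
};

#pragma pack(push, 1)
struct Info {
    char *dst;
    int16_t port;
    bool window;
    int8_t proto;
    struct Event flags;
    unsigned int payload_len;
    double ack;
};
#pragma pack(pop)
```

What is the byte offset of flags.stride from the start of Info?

16

Event: layer at 0 (size 1, align 1) → ends 1; pad 3 to align 4 for stride; stride at 4 (size 4, align 4) → ends 8; channels at 8 (size 1, align 1) → ends 9; tail pad 3 to reach multiple of 4; total 12 bytes, alignment 4
dst at 0 (size 8, align 1) → ends 8
port at 8 (size 2, align 1) → ends 10
window at 10 (size 1, align 1) → ends 11
proto at 11 (size 1, align 1) → ends 12
flags at 12 (size 12, align 1) → ends 24
within Event: stride at 4
12 + 4 = 16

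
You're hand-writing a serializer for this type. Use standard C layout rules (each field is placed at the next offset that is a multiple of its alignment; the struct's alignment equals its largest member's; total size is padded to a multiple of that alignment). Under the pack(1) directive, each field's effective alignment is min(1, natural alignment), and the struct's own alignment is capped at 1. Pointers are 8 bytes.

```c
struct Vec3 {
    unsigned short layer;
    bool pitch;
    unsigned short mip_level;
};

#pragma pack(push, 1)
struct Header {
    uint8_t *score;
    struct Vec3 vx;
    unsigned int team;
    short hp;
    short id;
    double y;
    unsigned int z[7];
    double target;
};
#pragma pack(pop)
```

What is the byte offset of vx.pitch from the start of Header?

Vec3: @0: layer [2B, align 2] → 2; @2: pitch [1B, align 1] → 3; +1 pad (align 2); @4: mip_level [2B, align 2] → 6; size 6, align 2
@0: score [8B, align 1] → 8
@8: vx [6B, align 1] → 14
within Vec3: pitch at 2
8 + 2 = 10

10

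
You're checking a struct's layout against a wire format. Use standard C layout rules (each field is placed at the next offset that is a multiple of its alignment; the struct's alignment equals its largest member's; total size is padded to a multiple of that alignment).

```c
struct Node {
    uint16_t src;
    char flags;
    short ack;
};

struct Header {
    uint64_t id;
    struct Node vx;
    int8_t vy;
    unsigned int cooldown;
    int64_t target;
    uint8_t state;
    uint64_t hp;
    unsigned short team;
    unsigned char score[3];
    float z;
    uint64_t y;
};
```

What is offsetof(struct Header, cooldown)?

Node: 0..2  src  (2B, 2-aligned); 2..3  flags  (1B, 1-aligned); 3..4  -- padding (1B); 4..6  ack  (2B, 2-aligned); sizeof = 6, alignof = 2
0..8  id  (8B, 8-aligned)
8..14  vx  (6B, 2-aligned)
14..15  vy  (1B, 1-aligned)
15..16  -- padding (1B)
16..20  cooldown  (4B, 4-aligned)

16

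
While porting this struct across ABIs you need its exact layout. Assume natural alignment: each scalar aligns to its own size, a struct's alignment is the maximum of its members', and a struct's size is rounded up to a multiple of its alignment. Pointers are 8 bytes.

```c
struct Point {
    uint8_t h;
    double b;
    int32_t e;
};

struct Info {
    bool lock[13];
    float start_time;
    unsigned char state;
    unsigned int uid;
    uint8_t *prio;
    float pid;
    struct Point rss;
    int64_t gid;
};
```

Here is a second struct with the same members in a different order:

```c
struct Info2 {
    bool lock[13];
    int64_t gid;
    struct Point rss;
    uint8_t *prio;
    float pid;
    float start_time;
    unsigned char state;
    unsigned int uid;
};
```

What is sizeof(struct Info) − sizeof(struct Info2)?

8

Point: 0..1  h  (1B, 1-aligned); 1..8  -- padding (7B); 8..16  b  (8B, 8-aligned); 16..20  e  (4B, 4-aligned); 20..24  -- tail padding (4B); sizeof = 24, alignof = 8
0..13  lock  (13B, 1-aligned)
13..16  -- padding (3B)
16..20  start_time  (4B, 4-aligned)
20..21  state  (1B, 1-aligned)
21..24  -- padding (3B)
24..28  uid  (4B, 4-aligned)
28..32  -- padding (4B)
32..40  prio  (8B, 8-aligned)
40..44  pid  (4B, 4-aligned)
44..48  -- padding (4B)
48..72  rss  (24B, 8-aligned)
72..80  gid  (8B, 8-aligned)
sizeof = 80, alignof = 8
— Info2 —
0..13  lock  (13B, 1-aligned)
13..16  -- padding (3B)
16..24  gid  (8B, 8-aligned)
24..48  rss  (24B, 8-aligned)
48..56  prio  (8B, 8-aligned)
56..60  pid  (4B, 4-aligned)
60..64  start_time  (4B, 4-aligned)
64..65  state  (1B, 1-aligned)
65..68  -- padding (3B)
68..72  uid  (4B, 4-aligned)
sizeof = 72, alignof = 8
80 − 72 = 8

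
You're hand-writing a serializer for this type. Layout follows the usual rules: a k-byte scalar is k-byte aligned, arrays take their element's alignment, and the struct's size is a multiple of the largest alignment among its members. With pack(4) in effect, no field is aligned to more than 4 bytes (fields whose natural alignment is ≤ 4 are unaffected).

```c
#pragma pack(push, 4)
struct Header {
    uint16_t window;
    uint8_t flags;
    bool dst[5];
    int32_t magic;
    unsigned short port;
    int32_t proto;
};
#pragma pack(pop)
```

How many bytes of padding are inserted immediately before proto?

0..2  window  (2B, 2-aligned)
2..3  flags  (1B, 1-aligned)
3..8  dst  (5B, 1-aligned)
8..12  magic  (4B, 4-aligned)
12..14  port  (2B, 2-aligned)
14..16  -- padding (2B)
16..20  proto  (4B, 4-aligned)

2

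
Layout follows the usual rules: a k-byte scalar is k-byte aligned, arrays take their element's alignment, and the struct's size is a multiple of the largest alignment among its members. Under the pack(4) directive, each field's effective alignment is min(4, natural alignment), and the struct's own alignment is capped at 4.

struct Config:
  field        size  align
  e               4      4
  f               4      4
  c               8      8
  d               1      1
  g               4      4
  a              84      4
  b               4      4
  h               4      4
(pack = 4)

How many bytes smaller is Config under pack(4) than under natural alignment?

4

natural layout:
  @0: e [4B, align 4] → 4
  @4: f [4B, align 4] → 8
  @8: c [8B, align 8] → 16
  @16: d [1B, align 1] → 17
  +3 pad (align 4)
  @20: g [4B, align 4] → 24
  @24: a [84B, align 4] → 108
  @108: b [4B, align 4] → 112
  @112: h [4B, align 4] → 116
  +4 tail pad (align 8)
  size 120, align 8
packed(4) layout:
  @0: e [4B, align 4] → 4
  @4: f [4B, align 4] → 8
  @8: c [8B, align 4] → 16
  @16: d [1B, align 1] → 17
  +3 pad (align 4)
  @20: g [4B, align 4] → 24
  @24: a [84B, align 4] → 108
  @108: b [4B, align 4] → 112
  @112: h [4B, align 4] → 116
  size 116, align 4
120 − 116 = 4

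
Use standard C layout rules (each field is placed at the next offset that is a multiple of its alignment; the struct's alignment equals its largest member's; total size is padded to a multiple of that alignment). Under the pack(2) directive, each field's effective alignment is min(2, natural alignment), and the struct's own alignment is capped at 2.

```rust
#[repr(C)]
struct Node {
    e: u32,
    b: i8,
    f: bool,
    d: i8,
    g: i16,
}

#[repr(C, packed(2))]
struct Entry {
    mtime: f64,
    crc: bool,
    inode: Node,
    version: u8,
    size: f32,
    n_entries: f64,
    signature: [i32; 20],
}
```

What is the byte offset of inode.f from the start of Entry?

15

Node: e at 0 (size 4, align 4) → ends 4; b at 4 (size 1, align 1) → ends 5; f at 5 (size 1, align 1) → ends 6; d at 6 (size 1, align 1) → ends 7; pad 1 to align 2 for g; g at 8 (size 2, align 2) → ends 10; tail pad 2 to reach multiple of 4; total 12 bytes, alignment 4
mtime at 0 (size 8, align 2) → ends 8
crc at 8 (size 1, align 1) → ends 9
pad 1 to align 2 for inode
inode at 10 (size 12, align 2) → ends 22
within Node: f at 5
10 + 5 = 15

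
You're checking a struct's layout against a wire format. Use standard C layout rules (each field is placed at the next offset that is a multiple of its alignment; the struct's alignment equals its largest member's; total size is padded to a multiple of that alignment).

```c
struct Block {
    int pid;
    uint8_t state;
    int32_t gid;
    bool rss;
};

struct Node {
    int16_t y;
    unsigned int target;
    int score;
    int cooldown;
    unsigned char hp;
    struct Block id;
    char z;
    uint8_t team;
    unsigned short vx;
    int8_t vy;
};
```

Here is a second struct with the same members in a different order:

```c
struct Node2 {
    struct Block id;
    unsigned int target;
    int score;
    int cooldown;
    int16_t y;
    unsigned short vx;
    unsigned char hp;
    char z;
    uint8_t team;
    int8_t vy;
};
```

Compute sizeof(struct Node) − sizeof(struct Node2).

Block: pid at 0 (size 4, align 4) → ends 4; state at 4 (size 1, align 1) → ends 5; pad 3 to align 4 for gid; gid at 8 (size 4, align 4) → ends 12; rss at 12 (size 1, align 1) → ends 13; tail pad 3 to reach multiple of 4; total 16 bytes, alignment 4
y at 0 (size 2, align 2) → ends 2
pad 2 to align 4 for target
target at 4 (size 4, align 4) → ends 8
score at 8 (size 4, align 4) → ends 12
cooldown at 12 (size 4, align 4) → ends 16
hp at 16 (size 1, align 1) → ends 17
pad 3 to align 4 for id
id at 20 (size 16, align 4) → ends 36
z at 36 (size 1, align 1) → ends 37
team at 37 (size 1, align 1) → ends 38
vx at 38 (size 2, align 2) → ends 40
vy at 40 (size 1, align 1) → ends 41
tail pad 3 to reach multiple of 4
total 44 bytes, alignment 4
— Node2 —
id at 0 (size 16, align 4) → ends 16
target at 16 (size 4, align 4) → ends 20
score at 20 (size 4, align 4) → ends 24
cooldown at 24 (size 4, align 4) → ends 28
y at 28 (size 2, align 2) → ends 30
vx at 30 (size 2, align 2) → ends 32
hp at 32 (size 1, align 1) → ends 33
z at 33 (size 1, align 1) → ends 34
team at 34 (size 1, align 1) → ends 35
vy at 35 (size 1, align 1) → ends 36
total 36 bytes, alignment 4
44 − 36 = 8

8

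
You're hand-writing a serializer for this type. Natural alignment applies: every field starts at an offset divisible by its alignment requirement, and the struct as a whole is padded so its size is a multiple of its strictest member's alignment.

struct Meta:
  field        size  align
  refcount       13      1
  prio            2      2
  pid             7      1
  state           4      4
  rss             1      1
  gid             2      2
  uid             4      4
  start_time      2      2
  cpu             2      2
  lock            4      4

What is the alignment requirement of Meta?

4

member alignments: refcount=1, prio=2, pid=1, state=4, rss=1, gid=2, uid=4, start_time=2, cpu=2, lock=4
max = 4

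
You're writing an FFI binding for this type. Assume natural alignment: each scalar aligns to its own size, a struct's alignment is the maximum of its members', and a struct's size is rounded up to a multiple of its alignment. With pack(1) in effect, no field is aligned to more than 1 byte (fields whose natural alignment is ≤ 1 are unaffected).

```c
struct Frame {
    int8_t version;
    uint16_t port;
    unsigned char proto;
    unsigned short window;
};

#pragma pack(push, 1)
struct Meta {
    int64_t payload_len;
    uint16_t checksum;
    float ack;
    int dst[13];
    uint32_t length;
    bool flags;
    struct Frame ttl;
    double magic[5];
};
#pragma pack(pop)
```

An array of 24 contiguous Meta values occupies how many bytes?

Frame: @0: version [1B, align 1] → 1; +1 pad (align 2); @2: port [2B, align 2] → 4; @4: proto [1B, align 1] → 5; +1 pad (align 2); @6: window [2B, align 2] → 8; size 8, align 2
@0: payload_len [8B, align 1] → 8
@8: checksum [2B, align 1] → 10
@10: ack [4B, align 1] → 14
@14: dst [52B, align 1] → 66
@66: length [4B, align 1] → 70
@70: flags [1B, align 1] → 71
@71: ttl [8B, align 1] → 79
@79: magic [40B, align 1] → 119
size 119, align 1
array of 24: 24 × 119 = 2856

2856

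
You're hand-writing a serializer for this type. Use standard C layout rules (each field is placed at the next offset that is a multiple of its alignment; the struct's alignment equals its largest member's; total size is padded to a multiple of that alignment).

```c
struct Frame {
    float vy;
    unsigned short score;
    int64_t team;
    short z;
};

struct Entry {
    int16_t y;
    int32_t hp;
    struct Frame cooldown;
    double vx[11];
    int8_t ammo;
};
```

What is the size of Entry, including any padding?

128

Frame: vy at 0 (size 4, align 4) → ends 4; score at 4 (size 2, align 2) → ends 6; pad 2 to align 8 for team; team at 8 (size 8, align 8) → ends 16; z at 16 (size 2, align 2) → ends 18; tail pad 6 to reach multiple of 8; total 24 bytes, alignment 8
y at 0 (size 2, align 2) → ends 2
pad 2 to align 4 for hp
hp at 4 (size 4, align 4) → ends 8
cooldown at 8 (size 24, align 8) → ends 32
vx at 32 (size 88, align 8) → ends 120
ammo at 120 (size 1, align 1) → ends 121
tail pad 7 to reach multiple of 8
total 128 bytes, alignment 8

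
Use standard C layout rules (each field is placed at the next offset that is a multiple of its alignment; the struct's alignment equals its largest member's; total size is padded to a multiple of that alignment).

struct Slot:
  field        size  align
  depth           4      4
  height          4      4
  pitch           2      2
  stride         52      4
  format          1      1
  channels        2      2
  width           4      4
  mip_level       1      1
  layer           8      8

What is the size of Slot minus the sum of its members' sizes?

0..4  depth  (4B, 4-aligned)
4..8  height  (4B, 4-aligned)
8..10  pitch  (2B, 2-aligned)
10..12  -- padding (2B)
12..64  stride  (52B, 4-aligned)
64..65  format  (1B, 1-aligned)
65..66  -- padding (1B)
66..68  channels  (2B, 2-aligned)
68..72  width  (4B, 4-aligned)
72..73  mip_level  (1B, 1-aligned)
73..80  -- padding (7B)
80..88  layer  (8B, 8-aligned)
sizeof = 88, alignof = 8
data bytes 78, size 88 → padding 10

10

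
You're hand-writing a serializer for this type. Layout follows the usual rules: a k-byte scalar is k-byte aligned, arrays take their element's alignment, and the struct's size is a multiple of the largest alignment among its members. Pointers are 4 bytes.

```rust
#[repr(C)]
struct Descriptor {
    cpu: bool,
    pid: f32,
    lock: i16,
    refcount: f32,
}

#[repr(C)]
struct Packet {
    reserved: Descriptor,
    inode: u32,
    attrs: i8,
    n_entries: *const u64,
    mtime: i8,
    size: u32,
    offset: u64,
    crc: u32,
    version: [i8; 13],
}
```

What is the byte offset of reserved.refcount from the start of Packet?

12

Descriptor: cpu at 0 (size 1, align 1) → ends 1; pad 3 to align 4 for pid; pid at 4 (size 4, align 4) → ends 8; lock at 8 (size 2, align 2) → ends 10; pad 2 to align 4 for refcount; refcount at 12 (size 4, align 4) → ends 16; total 16 bytes, alignment 4
reserved at 0 (size 16, align 4) → ends 16
within Descriptor: refcount at 12
0 + 12 = 12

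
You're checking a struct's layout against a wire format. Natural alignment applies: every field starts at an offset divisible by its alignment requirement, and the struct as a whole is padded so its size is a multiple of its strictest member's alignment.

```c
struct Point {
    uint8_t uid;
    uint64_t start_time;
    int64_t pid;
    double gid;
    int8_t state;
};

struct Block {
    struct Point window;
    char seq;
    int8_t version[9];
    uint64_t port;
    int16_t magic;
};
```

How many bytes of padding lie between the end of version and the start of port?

6

Point: uid at 0 (size 1, align 1) → ends 1; pad 7 to align 8 for start_time; start_time at 8 (size 8, align 8) → ends 16; pid at 16 (size 8, align 8) → ends 24; gid at 24 (size 8, align 8) → ends 32; state at 32 (size 1, align 1) → ends 33; tail pad 7 to reach multiple of 8; total 40 bytes, alignment 8
window at 0 (size 40, align 8) → ends 40
seq at 40 (size 1, align 1) → ends 41
version at 41 (size 9, align 1) → ends 50
pad 6 to align 8 for port
port at 56 (size 8, align 8) → ends 64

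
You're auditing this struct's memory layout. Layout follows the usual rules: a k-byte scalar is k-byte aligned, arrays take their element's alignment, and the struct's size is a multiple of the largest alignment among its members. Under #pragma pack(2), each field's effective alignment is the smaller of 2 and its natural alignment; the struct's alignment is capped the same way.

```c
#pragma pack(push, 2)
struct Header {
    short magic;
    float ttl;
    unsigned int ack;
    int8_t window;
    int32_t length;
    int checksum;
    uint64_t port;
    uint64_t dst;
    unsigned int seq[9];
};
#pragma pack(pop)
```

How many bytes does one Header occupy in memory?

72 bytes

magic at 0 (size 2, align 2) → ends 2
ttl at 2 (size 4, align 2) → ends 6
ack at 6 (size 4, align 2) → ends 10
window at 10 (size 1, align 1) → ends 11
pad 1 to align 2 for length
length at 12 (size 4, align 2) → ends 16
checksum at 16 (size 4, align 2) → ends 20
port at 20 (size 8, align 2) → ends 28
dst at 28 (size 8, align 2) → ends 36
seq at 36 (size 36, align 2) → ends 72
total 72 bytes, alignment 2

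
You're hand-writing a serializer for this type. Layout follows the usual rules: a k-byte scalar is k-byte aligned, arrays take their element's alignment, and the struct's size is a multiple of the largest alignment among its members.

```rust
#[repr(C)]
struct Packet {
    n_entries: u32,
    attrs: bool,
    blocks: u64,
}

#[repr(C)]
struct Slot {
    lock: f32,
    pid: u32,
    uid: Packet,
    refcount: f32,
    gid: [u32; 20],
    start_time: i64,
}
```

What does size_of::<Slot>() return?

Packet: n_entries at 0 (size 4, align 4) → ends 4; attrs at 4 (size 1, align 1) → ends 5; pad 3 to align 8 for blocks; blocks at 8 (size 8, align 8) → ends 16; total 16 bytes, alignment 8
lock at 0 (size 4, align 4) → ends 4
pid at 4 (size 4, align 4) → ends 8
uid at 8 (size 16, align 8) → ends 24
refcount at 24 (size 4, align 4) → ends 28
gid at 28 (size 80, align 4) → ends 108
pad 4 to align 8 for start_time
start_time at 112 (size 8, align 8) → ends 120
total 120 bytes, alignment 8

120 bytes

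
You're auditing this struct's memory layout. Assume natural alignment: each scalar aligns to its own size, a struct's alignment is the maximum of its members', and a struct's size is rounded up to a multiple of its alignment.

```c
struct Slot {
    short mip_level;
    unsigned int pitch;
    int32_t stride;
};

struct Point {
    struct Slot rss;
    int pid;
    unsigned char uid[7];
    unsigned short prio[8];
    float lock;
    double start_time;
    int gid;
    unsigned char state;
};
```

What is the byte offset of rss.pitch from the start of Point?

4

Slot: @0: mip_level [2B, align 2] → 2; +2 pad (align 4); @4: pitch [4B, align 4] → 8; @8: stride [4B, align 4] → 12; size 12, align 4
@0: rss [12B, align 4] → 12
within Slot: pitch at 4
0 + 4 = 4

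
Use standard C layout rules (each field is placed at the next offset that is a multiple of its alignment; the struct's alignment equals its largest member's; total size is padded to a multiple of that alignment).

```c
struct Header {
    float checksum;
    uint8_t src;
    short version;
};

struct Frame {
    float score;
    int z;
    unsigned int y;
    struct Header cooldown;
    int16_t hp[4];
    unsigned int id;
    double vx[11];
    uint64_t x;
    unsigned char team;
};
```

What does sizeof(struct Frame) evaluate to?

Header: @0: checksum [4B, align 4] → 4; @4: src [1B, align 1] → 5; +1 pad (align 2); @6: version [2B, align 2] → 8; size 8, align 4
@0: score [4B, align 4] → 4
@4: z [4B, align 4] → 8
@8: y [4B, align 4] → 12
@12: cooldown [8B, align 4] → 20
@20: hp [8B, align 2] → 28
@28: id [4B, align 4] → 32
@32: vx [88B, align 8] → 120
@120: x [8B, align 8] → 128
@128: team [1B, align 1] → 129
+7 tail pad (align 8)
size 136, align 8

136 bytes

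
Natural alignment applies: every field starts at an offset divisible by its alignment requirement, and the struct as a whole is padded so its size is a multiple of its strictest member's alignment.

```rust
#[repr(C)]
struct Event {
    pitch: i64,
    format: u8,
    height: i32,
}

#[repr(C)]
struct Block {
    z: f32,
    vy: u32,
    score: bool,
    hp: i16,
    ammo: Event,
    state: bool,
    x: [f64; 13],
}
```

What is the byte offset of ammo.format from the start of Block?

Event: pitch at 0 (size 8, align 8) → ends 8; format at 8 (size 1, align 1) → ends 9; pad 3 to align 4 for height; height at 12 (size 4, align 4) → ends 16; total 16 bytes, alignment 8
z at 0 (size 4, align 4) → ends 4
vy at 4 (size 4, align 4) → ends 8
score at 8 (size 1, align 1) → ends 9
pad 1 to align 2 for hp
hp at 10 (size 2, align 2) → ends 12
pad 4 to align 8 for ammo
ammo at 16 (size 16, align 8) → ends 32
within Event: format at 8
16 + 8 = 24

24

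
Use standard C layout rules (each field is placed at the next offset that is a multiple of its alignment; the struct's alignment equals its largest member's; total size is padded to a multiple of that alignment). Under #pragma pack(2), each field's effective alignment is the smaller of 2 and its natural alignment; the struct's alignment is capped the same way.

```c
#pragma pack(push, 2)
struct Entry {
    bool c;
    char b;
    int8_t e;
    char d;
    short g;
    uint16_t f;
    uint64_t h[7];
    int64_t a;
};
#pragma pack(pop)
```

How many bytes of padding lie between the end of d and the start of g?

0

c at 0 (size 1, align 1) → ends 1
b at 1 (size 1, align 1) → ends 2
e at 2 (size 1, align 1) → ends 3
d at 3 (size 1, align 1) → ends 4
g at 4 (size 2, align 2) → ends 6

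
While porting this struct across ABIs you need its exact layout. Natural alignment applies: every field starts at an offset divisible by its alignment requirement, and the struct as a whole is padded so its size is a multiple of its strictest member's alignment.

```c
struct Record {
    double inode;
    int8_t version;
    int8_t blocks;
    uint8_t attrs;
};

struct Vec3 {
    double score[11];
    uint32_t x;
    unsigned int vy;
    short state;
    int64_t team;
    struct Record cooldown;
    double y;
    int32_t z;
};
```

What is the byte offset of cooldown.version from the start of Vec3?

120

Record: inode at 0 (size 8, align 8) → ends 8; version at 8 (size 1, align 1) → ends 9; blocks at 9 (size 1, align 1) → ends 10; attrs at 10 (size 1, align 1) → ends 11; tail pad 5 to reach multiple of 8; total 16 bytes, alignment 8
score at 0 (size 88, align 8) → ends 88
x at 88 (size 4, align 4) → ends 92
vy at 92 (size 4, align 4) → ends 96
state at 96 (size 2, align 2) → ends 98
pad 6 to align 8 for team
team at 104 (size 8, align 8) → ends 112
cooldown at 112 (size 16, align 8) → ends 128
within Record: version at 8
112 + 8 = 120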